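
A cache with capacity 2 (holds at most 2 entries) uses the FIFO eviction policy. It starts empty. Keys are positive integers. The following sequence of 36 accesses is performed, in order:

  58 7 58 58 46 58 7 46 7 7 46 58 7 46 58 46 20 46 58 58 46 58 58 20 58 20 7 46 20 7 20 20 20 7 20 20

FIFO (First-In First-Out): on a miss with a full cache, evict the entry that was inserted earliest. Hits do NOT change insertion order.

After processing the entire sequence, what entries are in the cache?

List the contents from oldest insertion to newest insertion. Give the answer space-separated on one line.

FIFO simulation (capacity=2):
  1. access 58: MISS. Cache (old->new): [58]
  2. access 7: MISS. Cache (old->new): [58 7]
  3. access 58: HIT. Cache (old->new): [58 7]
  4. access 58: HIT. Cache (old->new): [58 7]
  5. access 46: MISS, evict 58. Cache (old->new): [7 46]
  6. access 58: MISS, evict 7. Cache (old->new): [46 58]
  7. access 7: MISS, evict 46. Cache (old->new): [58 7]
  8. access 46: MISS, evict 58. Cache (old->new): [7 46]
  9. access 7: HIT. Cache (old->new): [7 46]
  10. access 7: HIT. Cache (old->new): [7 46]
  11. access 46: HIT. Cache (old->new): [7 46]
  12. access 58: MISS, evict 7. Cache (old->new): [46 58]
  13. access 7: MISS, evict 46. Cache (old->new): [58 7]
  14. access 46: MISS, evict 58. Cache (old->new): [7 46]
  15. access 58: MISS, evict 7. Cache (old->new): [46 58]
  16. access 46: HIT. Cache (old->new): [46 58]
  17. access 20: MISS, evict 46. Cache (old->new): [58 20]
  18. access 46: MISS, evict 58. Cache (old->new): [20 46]
  19. access 58: MISS, evict 20. Cache (old->new): [46 58]
  20. access 58: HIT. Cache (old->new): [46 58]
  21. access 46: HIT. Cache (old->new): [46 58]
  22. access 58: HIT. Cache (old->new): [46 58]
  23. access 58: HIT. Cache (old->new): [46 58]
  24. access 20: MISS, evict 46. Cache (old->new): [58 20]
  25. access 58: HIT. Cache (old->new): [58 20]
  26. access 20: HIT. Cache (old->new): [58 20]
  27. access 7: MISS, evict 58. Cache (old->new): [20 7]
  28. access 46: MISS, evict 20. Cache (old->new): [7 46]
  29. access 20: MISS, evict 7. Cache (old->new): [46 20]
  30. access 7: MISS, evict 46. Cache (old->new): [20 7]
  31. access 20: HIT. Cache (old->new): [20 7]
  32. access 20: HIT. Cache (old->new): [20 7]
  33. access 20: HIT. Cache (old->new): [20 7]
  34. access 7: HIT. Cache (old->new): [20 7]
  35. access 20: HIT. Cache (old->new): [20 7]
  36. access 20: HIT. Cache (old->new): [20 7]
Total: 18 hits, 18 misses, 16 evictions

Answer: 20 7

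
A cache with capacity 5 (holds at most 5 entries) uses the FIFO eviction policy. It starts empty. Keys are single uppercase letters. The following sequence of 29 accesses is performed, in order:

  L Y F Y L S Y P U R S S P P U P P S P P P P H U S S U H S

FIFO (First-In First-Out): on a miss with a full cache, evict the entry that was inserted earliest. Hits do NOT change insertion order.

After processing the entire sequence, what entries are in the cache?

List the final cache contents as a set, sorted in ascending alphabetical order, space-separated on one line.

Answer: H P R S U

Derivation:
FIFO simulation (capacity=5):
  1. access L: MISS. Cache (old->new): [L]
  2. access Y: MISS. Cache (old->new): [L Y]
  3. access F: MISS. Cache (old->new): [L Y F]
  4. access Y: HIT. Cache (old->new): [L Y F]
  5. access L: HIT. Cache (old->new): [L Y F]
  6. access S: MISS. Cache (old->new): [L Y F S]
  7. access Y: HIT. Cache (old->new): [L Y F S]
  8. access P: MISS. Cache (old->new): [L Y F S P]
  9. access U: MISS, evict L. Cache (old->new): [Y F S P U]
  10. access R: MISS, evict Y. Cache (old->new): [F S P U R]
  11. access S: HIT. Cache (old->new): [F S P U R]
  12. access S: HIT. Cache (old->new): [F S P U R]
  13. access P: HIT. Cache (old->new): [F S P U R]
  14. access P: HIT. Cache (old->new): [F S P U R]
  15. access U: HIT. Cache (old->new): [F S P U R]
  16. access P: HIT. Cache (old->new): [F S P U R]
  17. access P: HIT. Cache (old->new): [F S P U R]
  18. access S: HIT. Cache (old->new): [F S P U R]
  19. access P: HIT. Cache (old->new): [F S P U R]
  20. access P: HIT. Cache (old->new): [F S P U R]
  21. access P: HIT. Cache (old->new): [F S P U R]
  22. access P: HIT. Cache (old->new): [F S P U R]
  23. access H: MISS, evict F. Cache (old->new): [S P U R H]
  24. access U: HIT. Cache (old->new): [S P U R H]
  25. access S: HIT. Cache (old->new): [S P U R H]
  26. access S: HIT. Cache (old->new): [S P U R H]
  27. access U: HIT. Cache (old->new): [S P U R H]
  28. access H: HIT. Cache (old->new): [S P U R H]
  29. access S: HIT. Cache (old->new): [S P U R H]
Total: 21 hits, 8 misses, 3 evictions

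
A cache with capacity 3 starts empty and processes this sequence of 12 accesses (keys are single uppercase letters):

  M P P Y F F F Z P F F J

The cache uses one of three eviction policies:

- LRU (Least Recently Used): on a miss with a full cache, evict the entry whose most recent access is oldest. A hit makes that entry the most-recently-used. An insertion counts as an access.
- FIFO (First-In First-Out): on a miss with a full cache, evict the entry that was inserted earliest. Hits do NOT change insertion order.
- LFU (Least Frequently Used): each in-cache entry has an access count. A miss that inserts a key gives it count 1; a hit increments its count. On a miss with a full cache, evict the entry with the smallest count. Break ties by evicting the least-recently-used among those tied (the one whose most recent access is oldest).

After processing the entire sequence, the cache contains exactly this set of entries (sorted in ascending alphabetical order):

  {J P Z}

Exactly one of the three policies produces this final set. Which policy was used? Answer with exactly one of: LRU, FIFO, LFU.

Answer: FIFO

Derivation:
Simulating under each policy and comparing final sets:
  LRU: final set = {F J P} -> differs
  FIFO: final set = {J P Z} -> MATCHES target
  LFU: final set = {F J P} -> differs
Only FIFO produces the target set.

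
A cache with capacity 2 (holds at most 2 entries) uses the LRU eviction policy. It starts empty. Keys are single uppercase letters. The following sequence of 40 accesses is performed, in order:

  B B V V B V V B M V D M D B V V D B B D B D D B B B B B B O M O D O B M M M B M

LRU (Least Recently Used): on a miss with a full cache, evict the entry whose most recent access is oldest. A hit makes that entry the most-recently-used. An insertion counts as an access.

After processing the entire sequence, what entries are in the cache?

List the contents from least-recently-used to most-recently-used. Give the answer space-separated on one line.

LRU simulation (capacity=2):
  1. access B: MISS. Cache (LRU->MRU): [B]
  2. access B: HIT. Cache (LRU->MRU): [B]
  3. access V: MISS. Cache (LRU->MRU): [B V]
  4. access V: HIT. Cache (LRU->MRU): [B V]
  5. access B: HIT. Cache (LRU->MRU): [V B]
  6. access V: HIT. Cache (LRU->MRU): [B V]
  7. access V: HIT. Cache (LRU->MRU): [B V]
  8. access B: HIT. Cache (LRU->MRU): [V B]
  9. access M: MISS, evict V. Cache (LRU->MRU): [B M]
  10. access V: MISS, evict B. Cache (LRU->MRU): [M V]
  11. access D: MISS, evict M. Cache (LRU->MRU): [V D]
  12. access M: MISS, evict V. Cache (LRU->MRU): [D M]
  13. access D: HIT. Cache (LRU->MRU): [M D]
  14. access B: MISS, evict M. Cache (LRU->MRU): [D B]
  15. access V: MISS, evict D. Cache (LRU->MRU): [B V]
  16. access V: HIT. Cache (LRU->MRU): [B V]
  17. access D: MISS, evict B. Cache (LRU->MRU): [V D]
  18. access B: MISS, evict V. Cache (LRU->MRU): [D B]
  19. access B: HIT. Cache (LRU->MRU): [D B]
  20. access D: HIT. Cache (LRU->MRU): [B D]
  21. access B: HIT. Cache (LRU->MRU): [D B]
  22. access D: HIT. Cache (LRU->MRU): [B D]
  23. access D: HIT. Cache (LRU->MRU): [B D]
  24. access B: HIT. Cache (LRU->MRU): [D B]
  25. access B: HIT. Cache (LRU->MRU): [D B]
  26. access B: HIT. Cache (LRU->MRU): [D B]
  27. access B: HIT. Cache (LRU->MRU): [D B]
  28. access B: HIT. Cache (LRU->MRU): [D B]
  29. access B: HIT. Cache (LRU->MRU): [D B]
  30. access O: MISS, evict D. Cache (LRU->MRU): [B O]
  31. access M: MISS, evict B. Cache (LRU->MRU): [O M]
  32. access O: HIT. Cache (LRU->MRU): [M O]
  33. access D: MISS, evict M. Cache (LRU->MRU): [O D]
  34. access O: HIT. Cache (LRU->MRU): [D O]
  35. access B: MISS, evict D. Cache (LRU->MRU): [O B]
  36. access M: MISS, evict O. Cache (LRU->MRU): [B M]
  37. access M: HIT. Cache (LRU->MRU): [B M]
  38. access M: HIT. Cache (LRU->MRU): [B M]
  39. access B: HIT. Cache (LRU->MRU): [M B]
  40. access M: HIT. Cache (LRU->MRU): [B M]
Total: 25 hits, 15 misses, 13 evictions

Answer: B M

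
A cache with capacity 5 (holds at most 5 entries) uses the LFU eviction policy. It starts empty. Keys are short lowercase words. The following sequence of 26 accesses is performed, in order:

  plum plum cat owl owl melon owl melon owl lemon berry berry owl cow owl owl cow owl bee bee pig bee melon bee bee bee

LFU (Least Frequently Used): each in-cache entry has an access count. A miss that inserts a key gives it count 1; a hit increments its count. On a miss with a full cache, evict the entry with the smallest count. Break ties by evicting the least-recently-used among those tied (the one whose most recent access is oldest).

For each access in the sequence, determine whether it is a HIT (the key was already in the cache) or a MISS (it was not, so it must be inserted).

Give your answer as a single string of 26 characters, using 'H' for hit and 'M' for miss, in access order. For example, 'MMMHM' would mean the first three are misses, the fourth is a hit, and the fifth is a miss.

LFU simulation (capacity=5):
  1. access plum: MISS. Cache: [plum(c=1)]
  2. access plum: HIT, count now 2. Cache: [plum(c=2)]
  3. access cat: MISS. Cache: [cat(c=1) plum(c=2)]
  4. access owl: MISS. Cache: [cat(c=1) owl(c=1) plum(c=2)]
  5. access owl: HIT, count now 2. Cache: [cat(c=1) plum(c=2) owl(c=2)]
  6. access melon: MISS. Cache: [cat(c=1) melon(c=1) plum(c=2) owl(c=2)]
  7. access owl: HIT, count now 3. Cache: [cat(c=1) melon(c=1) plum(c=2) owl(c=3)]
  8. access melon: HIT, count now 2. Cache: [cat(c=1) plum(c=2) melon(c=2) owl(c=3)]
  9. access owl: HIT, count now 4. Cache: [cat(c=1) plum(c=2) melon(c=2) owl(c=4)]
  10. access lemon: MISS. Cache: [cat(c=1) lemon(c=1) plum(c=2) melon(c=2) owl(c=4)]
  11. access berry: MISS, evict cat(c=1). Cache: [lemon(c=1) berry(c=1) plum(c=2) melon(c=2) owl(c=4)]
  12. access berry: HIT, count now 2. Cache: [lemon(c=1) plum(c=2) melon(c=2) berry(c=2) owl(c=4)]
  13. access owl: HIT, count now 5. Cache: [lemon(c=1) plum(c=2) melon(c=2) berry(c=2) owl(c=5)]
  14. access cow: MISS, evict lemon(c=1). Cache: [cow(c=1) plum(c=2) melon(c=2) berry(c=2) owl(c=5)]
  15. access owl: HIT, count now 6. Cache: [cow(c=1) plum(c=2) melon(c=2) berry(c=2) owl(c=6)]
  16. access owl: HIT, count now 7. Cache: [cow(c=1) plum(c=2) melon(c=2) berry(c=2) owl(c=7)]
  17. access cow: HIT, count now 2. Cache: [plum(c=2) melon(c=2) berry(c=2) cow(c=2) owl(c=7)]
  18. access owl: HIT, count now 8. Cache: [plum(c=2) melon(c=2) berry(c=2) cow(c=2) owl(c=8)]
  19. access bee: MISS, evict plum(c=2). Cache: [bee(c=1) melon(c=2) berry(c=2) cow(c=2) owl(c=8)]
  20. access bee: HIT, count now 2. Cache: [melon(c=2) berry(c=2) cow(c=2) bee(c=2) owl(c=8)]
  21. access pig: MISS, evict melon(c=2). Cache: [pig(c=1) berry(c=2) cow(c=2) bee(c=2) owl(c=8)]
  22. access bee: HIT, count now 3. Cache: [pig(c=1) berry(c=2) cow(c=2) bee(c=3) owl(c=8)]
  23. access melon: MISS, evict pig(c=1). Cache: [melon(c=1) berry(c=2) cow(c=2) bee(c=3) owl(c=8)]
  24. access bee: HIT, count now 4. Cache: [melon(c=1) berry(c=2) cow(c=2) bee(c=4) owl(c=8)]
  25. access bee: HIT, count now 5. Cache: [melon(c=1) berry(c=2) cow(c=2) bee(c=5) owl(c=8)]
  26. access bee: HIT, count now 6. Cache: [melon(c=1) berry(c=2) cow(c=2) bee(c=6) owl(c=8)]
Total: 16 hits, 10 misses, 5 evictions

Answer: MHMMHMHHHMMHHMHHHHMHMHMHHH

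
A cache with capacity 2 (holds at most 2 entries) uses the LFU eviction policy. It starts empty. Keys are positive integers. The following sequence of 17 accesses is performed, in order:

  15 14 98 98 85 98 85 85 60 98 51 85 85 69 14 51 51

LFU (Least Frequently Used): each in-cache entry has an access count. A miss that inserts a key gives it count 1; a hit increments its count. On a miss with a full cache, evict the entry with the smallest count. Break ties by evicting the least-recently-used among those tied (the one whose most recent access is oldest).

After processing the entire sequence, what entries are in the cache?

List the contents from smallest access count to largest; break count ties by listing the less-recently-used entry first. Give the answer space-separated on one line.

Answer: 51 85

Derivation:
LFU simulation (capacity=2):
  1. access 15: MISS. Cache: [15(c=1)]
  2. access 14: MISS. Cache: [15(c=1) 14(c=1)]
  3. access 98: MISS, evict 15(c=1). Cache: [14(c=1) 98(c=1)]
  4. access 98: HIT, count now 2. Cache: [14(c=1) 98(c=2)]
  5. access 85: MISS, evict 14(c=1). Cache: [85(c=1) 98(c=2)]
  6. access 98: HIT, count now 3. Cache: [85(c=1) 98(c=3)]
  7. access 85: HIT, count now 2. Cache: [85(c=2) 98(c=3)]
  8. access 85: HIT, count now 3. Cache: [98(c=3) 85(c=3)]
  9. access 60: MISS, evict 98(c=3). Cache: [60(c=1) 85(c=3)]
  10. access 98: MISS, evict 60(c=1). Cache: [98(c=1) 85(c=3)]
  11. access 51: MISS, evict 98(c=1). Cache: [51(c=1) 85(c=3)]
  12. access 85: HIT, count now 4. Cache: [51(c=1) 85(c=4)]
  13. access 85: HIT, count now 5. Cache: [51(c=1) 85(c=5)]
  14. access 69: MISS, evict 51(c=1). Cache: [69(c=1) 85(c=5)]
  15. access 14: MISS, evict 69(c=1). Cache: [14(c=1) 85(c=5)]
  16. access 51: MISS, evict 14(c=1). Cache: [51(c=1) 85(c=5)]
  17. access 51: HIT, count now 2. Cache: [51(c=2) 85(c=5)]
Total: 7 hits, 10 misses, 8 evictions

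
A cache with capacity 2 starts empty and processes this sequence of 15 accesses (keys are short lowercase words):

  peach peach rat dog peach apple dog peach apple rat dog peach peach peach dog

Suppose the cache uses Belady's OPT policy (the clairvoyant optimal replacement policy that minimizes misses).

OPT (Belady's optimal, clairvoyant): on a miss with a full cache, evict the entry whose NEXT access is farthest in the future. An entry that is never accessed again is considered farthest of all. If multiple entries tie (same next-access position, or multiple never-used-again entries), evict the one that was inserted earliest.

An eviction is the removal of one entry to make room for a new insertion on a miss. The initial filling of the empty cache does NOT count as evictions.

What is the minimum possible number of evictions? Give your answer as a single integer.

OPT (Belady) simulation (capacity=2):
  1. access peach: MISS. Cache: [peach]
  2. access peach: HIT. Next use of peach: step 5. Cache: [peach]
  3. access rat: MISS. Cache: [peach rat]
  4. access dog: MISS, evict rat (next use: step 10). Cache: [peach dog]
  5. access peach: HIT. Next use of peach: step 8. Cache: [peach dog]
  6. access apple: MISS, evict peach (next use: step 8). Cache: [dog apple]
  7. access dog: HIT. Next use of dog: step 11. Cache: [dog apple]
  8. access peach: MISS, evict dog (next use: step 11). Cache: [apple peach]
  9. access apple: HIT. Next use of apple: never. Cache: [apple peach]
  10. access rat: MISS, evict apple (next use: never). Cache: [peach rat]
  11. access dog: MISS, evict rat (next use: never). Cache: [peach dog]
  12. access peach: HIT. Next use of peach: step 13. Cache: [peach dog]
  13. access peach: HIT. Next use of peach: step 14. Cache: [peach dog]
  14. access peach: HIT. Next use of peach: never. Cache: [peach dog]
  15. access dog: HIT. Next use of dog: never. Cache: [peach dog]
Total: 8 hits, 7 misses, 5 evictions

Answer: 5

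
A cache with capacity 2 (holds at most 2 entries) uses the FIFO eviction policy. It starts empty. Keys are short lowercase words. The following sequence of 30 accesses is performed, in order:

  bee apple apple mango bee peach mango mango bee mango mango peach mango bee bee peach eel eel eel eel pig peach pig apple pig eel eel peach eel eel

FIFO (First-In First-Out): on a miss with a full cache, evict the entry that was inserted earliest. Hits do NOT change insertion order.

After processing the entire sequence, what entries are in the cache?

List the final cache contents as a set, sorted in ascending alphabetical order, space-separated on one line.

Answer: eel peach

Derivation:
FIFO simulation (capacity=2):
  1. access bee: MISS. Cache (old->new): [bee]
  2. access apple: MISS. Cache (old->new): [bee apple]
  3. access apple: HIT. Cache (old->new): [bee apple]
  4. access mango: MISS, evict bee. Cache (old->new): [apple mango]
  5. access bee: MISS, evict apple. Cache (old->new): [mango bee]
  6. access peach: MISS, evict mango. Cache (old->new): [bee peach]
  7. access mango: MISS, evict bee. Cache (old->new): [peach mango]
  8. access mango: HIT. Cache (old->new): [peach mango]
  9. access bee: MISS, evict peach. Cache (old->new): [mango bee]
  10. access mango: HIT. Cache (old->new): [mango bee]
  11. access mango: HIT. Cache (old->new): [mango bee]
  12. access peach: MISS, evict mango. Cache (old->new): [bee peach]
  13. access mango: MISS, evict bee. Cache (old->new): [peach mango]
  14. access bee: MISS, evict peach. Cache (old->new): [mango bee]
  15. access bee: HIT. Cache (old->new): [mango bee]
  16. access peach: MISS, evict mango. Cache (old->new): [bee peach]
  17. access eel: MISS, evict bee. Cache (old->new): [peach eel]
  18. access eel: HIT. Cache (old->new): [peach eel]
  19. access eel: HIT. Cache (old->new): [peach eel]
  20. access eel: HIT. Cache (old->new): [peach eel]
  21. access pig: MISS, evict peach. Cache (old->new): [eel pig]
  22. access peach: MISS, evict eel. Cache (old->new): [pig peach]
  23. access pig: HIT. Cache (old->new): [pig peach]
  24. access apple: MISS, evict pig. Cache (old->new): [peach apple]
  25. access pig: MISS, evict peach. Cache (old->new): [apple pig]
  26. access eel: MISS, evict apple. Cache (old->new): [pig eel]
  27. access eel: HIT. Cache (old->new): [pig eel]
  28. access peach: MISS, evict pig. Cache (old->new): [eel peach]
  29. access eel: HIT. Cache (old->new): [eel peach]
  30. access eel: HIT. Cache (old->new): [eel peach]
Total: 12 hits, 18 misses, 16 evictions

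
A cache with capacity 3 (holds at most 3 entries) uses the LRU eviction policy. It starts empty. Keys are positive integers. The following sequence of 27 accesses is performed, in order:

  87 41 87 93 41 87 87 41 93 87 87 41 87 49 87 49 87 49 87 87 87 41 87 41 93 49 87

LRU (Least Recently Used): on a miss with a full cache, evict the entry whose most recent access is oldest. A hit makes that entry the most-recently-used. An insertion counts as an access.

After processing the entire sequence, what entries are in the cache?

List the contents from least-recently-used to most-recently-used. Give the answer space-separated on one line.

LRU simulation (capacity=3):
  1. access 87: MISS. Cache (LRU->MRU): [87]
  2. access 41: MISS. Cache (LRU->MRU): [87 41]
  3. access 87: HIT. Cache (LRU->MRU): [41 87]
  4. access 93: MISS. Cache (LRU->MRU): [41 87 93]
  5. access 41: HIT. Cache (LRU->MRU): [87 93 41]
  6. access 87: HIT. Cache (LRU->MRU): [93 41 87]
  7. access 87: HIT. Cache (LRU->MRU): [93 41 87]
  8. access 41: HIT. Cache (LRU->MRU): [93 87 41]
  9. access 93: HIT. Cache (LRU->MRU): [87 41 93]
  10. access 87: HIT. Cache (LRU->MRU): [41 93 87]
  11. access 87: HIT. Cache (LRU->MRU): [41 93 87]
  12. access 41: HIT. Cache (LRU->MRU): [93 87 41]
  13. access 87: HIT. Cache (LRU->MRU): [93 41 87]
  14. access 49: MISS, evict 93. Cache (LRU->MRU): [41 87 49]
  15. access 87: HIT. Cache (LRU->MRU): [41 49 87]
  16. access 49: HIT. Cache (LRU->MRU): [41 87 49]
  17. access 87: HIT. Cache (LRU->MRU): [41 49 87]
  18. access 49: HIT. Cache (LRU->MRU): [41 87 49]
  19. access 87: HIT. Cache (LRU->MRU): [41 49 87]
  20. access 87: HIT. Cache (LRU->MRU): [41 49 87]
  21. access 87: HIT. Cache (LRU->MRU): [41 49 87]
  22. access 41: HIT. Cache (LRU->MRU): [49 87 41]
  23. access 87: HIT. Cache (LRU->MRU): [49 41 87]
  24. access 41: HIT. Cache (LRU->MRU): [49 87 41]
  25. access 93: MISS, evict 49. Cache (LRU->MRU): [87 41 93]
  26. access 49: MISS, evict 87. Cache (LRU->MRU): [41 93 49]
  27. access 87: MISS, evict 41. Cache (LRU->MRU): [93 49 87]
Total: 20 hits, 7 misses, 4 evictions

Answer: 93 49 87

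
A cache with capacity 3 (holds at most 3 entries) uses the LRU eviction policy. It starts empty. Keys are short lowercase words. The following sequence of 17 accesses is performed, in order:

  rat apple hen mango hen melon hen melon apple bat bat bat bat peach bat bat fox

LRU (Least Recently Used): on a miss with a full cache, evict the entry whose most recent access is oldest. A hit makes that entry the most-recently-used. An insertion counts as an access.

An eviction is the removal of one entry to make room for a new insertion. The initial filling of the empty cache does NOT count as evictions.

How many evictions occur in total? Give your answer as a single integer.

Answer: 6

Derivation:
LRU simulation (capacity=3):
  1. access rat: MISS. Cache (LRU->MRU): [rat]
  2. access apple: MISS. Cache (LRU->MRU): [rat apple]
  3. access hen: MISS. Cache (LRU->MRU): [rat apple hen]
  4. access mango: MISS, evict rat. Cache (LRU->MRU): [apple hen mango]
  5. access hen: HIT. Cache (LRU->MRU): [apple mango hen]
  6. access melon: MISS, evict apple. Cache (LRU->MRU): [mango hen melon]
  7. access hen: HIT. Cache (LRU->MRU): [mango melon hen]
  8. access melon: HIT. Cache (LRU->MRU): [mango hen melon]
  9. access apple: MISS, evict mango. Cache (LRU->MRU): [hen melon apple]
  10. access bat: MISS, evict hen. Cache (LRU->MRU): [melon apple bat]
  11. access bat: HIT. Cache (LRU->MRU): [melon apple bat]
  12. access bat: HIT. Cache (LRU->MRU): [melon apple bat]
  13. access bat: HIT. Cache (LRU->MRU): [melon apple bat]
  14. access peach: MISS, evict melon. Cache (LRU->MRU): [apple bat peach]
  15. access bat: HIT. Cache (LRU->MRU): [apple peach bat]
  16. access bat: HIT. Cache (LRU->MRU): [apple peach bat]
  17. access fox: MISS, evict apple. Cache (LRU->MRU): [peach bat fox]
Total: 8 hits, 9 misses, 6 evictions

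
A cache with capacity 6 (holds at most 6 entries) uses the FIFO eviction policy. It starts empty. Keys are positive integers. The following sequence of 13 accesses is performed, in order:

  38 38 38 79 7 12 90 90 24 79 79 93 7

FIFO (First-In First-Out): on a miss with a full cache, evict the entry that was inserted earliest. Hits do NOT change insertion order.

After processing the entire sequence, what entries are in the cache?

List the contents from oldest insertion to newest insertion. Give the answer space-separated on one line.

FIFO simulation (capacity=6):
  1. access 38: MISS. Cache (old->new): [38]
  2. access 38: HIT. Cache (old->new): [38]
  3. access 38: HIT. Cache (old->new): [38]
  4. access 79: MISS. Cache (old->new): [38 79]
  5. access 7: MISS. Cache (old->new): [38 79 7]
  6. access 12: MISS. Cache (old->new): [38 79 7 12]
  7. access 90: MISS. Cache (old->new): [38 79 7 12 90]
  8. access 90: HIT. Cache (old->new): [38 79 7 12 90]
  9. access 24: MISS. Cache (old->new): [38 79 7 12 90 24]
  10. access 79: HIT. Cache (old->new): [38 79 7 12 90 24]
  11. access 79: HIT. Cache (old->new): [38 79 7 12 90 24]
  12. access 93: MISS, evict 38. Cache (old->new): [79 7 12 90 24 93]
  13. access 7: HIT. Cache (old->new): [79 7 12 90 24 93]
Total: 6 hits, 7 misses, 1 evictions

Answer: 79 7 12 90 24 93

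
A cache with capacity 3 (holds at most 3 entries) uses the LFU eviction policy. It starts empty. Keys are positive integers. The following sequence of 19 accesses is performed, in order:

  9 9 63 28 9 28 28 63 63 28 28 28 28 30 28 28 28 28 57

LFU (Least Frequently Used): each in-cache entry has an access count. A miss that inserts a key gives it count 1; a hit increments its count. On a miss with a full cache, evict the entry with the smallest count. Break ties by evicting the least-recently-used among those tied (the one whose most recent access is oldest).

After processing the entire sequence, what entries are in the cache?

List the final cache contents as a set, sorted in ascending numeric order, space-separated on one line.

Answer: 28 57 63

Derivation:
LFU simulation (capacity=3):
  1. access 9: MISS. Cache: [9(c=1)]
  2. access 9: HIT, count now 2. Cache: [9(c=2)]
  3. access 63: MISS. Cache: [63(c=1) 9(c=2)]
  4. access 28: MISS. Cache: [63(c=1) 28(c=1) 9(c=2)]
  5. access 9: HIT, count now 3. Cache: [63(c=1) 28(c=1) 9(c=3)]
  6. access 28: HIT, count now 2. Cache: [63(c=1) 28(c=2) 9(c=3)]
  7. access 28: HIT, count now 3. Cache: [63(c=1) 9(c=3) 28(c=3)]
  8. access 63: HIT, count now 2. Cache: [63(c=2) 9(c=3) 28(c=3)]
  9. access 63: HIT, count now 3. Cache: [9(c=3) 28(c=3) 63(c=3)]
  10. access 28: HIT, count now 4. Cache: [9(c=3) 63(c=3) 28(c=4)]
  11. access 28: HIT, count now 5. Cache: [9(c=3) 63(c=3) 28(c=5)]
  12. access 28: HIT, count now 6. Cache: [9(c=3) 63(c=3) 28(c=6)]
  13. access 28: HIT, count now 7. Cache: [9(c=3) 63(c=3) 28(c=7)]
  14. access 30: MISS, evict 9(c=3). Cache: [30(c=1) 63(c=3) 28(c=7)]
  15. access 28: HIT, count now 8. Cache: [30(c=1) 63(c=3) 28(c=8)]
  16. access 28: HIT, count now 9. Cache: [30(c=1) 63(c=3) 28(c=9)]
  17. access 28: HIT, count now 10. Cache: [30(c=1) 63(c=3) 28(c=10)]
  18. access 28: HIT, count now 11. Cache: [30(c=1) 63(c=3) 28(c=11)]
  19. access 57: MISS, evict 30(c=1). Cache: [57(c=1) 63(c=3) 28(c=11)]
Total: 14 hits, 5 misses, 2 evictions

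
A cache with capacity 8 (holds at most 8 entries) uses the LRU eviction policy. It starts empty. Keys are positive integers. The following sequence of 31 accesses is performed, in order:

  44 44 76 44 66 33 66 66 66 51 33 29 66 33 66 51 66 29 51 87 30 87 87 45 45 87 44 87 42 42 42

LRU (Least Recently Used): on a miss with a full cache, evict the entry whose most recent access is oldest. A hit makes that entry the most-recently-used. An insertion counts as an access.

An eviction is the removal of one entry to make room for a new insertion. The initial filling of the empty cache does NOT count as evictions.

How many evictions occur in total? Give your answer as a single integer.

Answer: 2

Derivation:
LRU simulation (capacity=8):
  1. access 44: MISS. Cache (LRU->MRU): [44]
  2. access 44: HIT. Cache (LRU->MRU): [44]
  3. access 76: MISS. Cache (LRU->MRU): [44 76]
  4. access 44: HIT. Cache (LRU->MRU): [76 44]
  5. access 66: MISS. Cache (LRU->MRU): [76 44 66]
  6. access 33: MISS. Cache (LRU->MRU): [76 44 66 33]
  7. access 66: HIT. Cache (LRU->MRU): [76 44 33 66]
  8. access 66: HIT. Cache (LRU->MRU): [76 44 33 66]
  9. access 66: HIT. Cache (LRU->MRU): [76 44 33 66]
  10. access 51: MISS. Cache (LRU->MRU): [76 44 33 66 51]
  11. access 33: HIT. Cache (LRU->MRU): [76 44 66 51 33]
  12. access 29: MISS. Cache (LRU->MRU): [76 44 66 51 33 29]
  13. access 66: HIT. Cache (LRU->MRU): [76 44 51 33 29 66]
  14. access 33: HIT. Cache (LRU->MRU): [76 44 51 29 66 33]
  15. access 66: HIT. Cache (LRU->MRU): [76 44 51 29 33 66]
  16. access 51: HIT. Cache (LRU->MRU): [76 44 29 33 66 51]
  17. access 66: HIT. Cache (LRU->MRU): [76 44 29 33 51 66]
  18. access 29: HIT. Cache (LRU->MRU): [76 44 33 51 66 29]
  19. access 51: HIT. Cache (LRU->MRU): [76 44 33 66 29 51]
  20. access 87: MISS. Cache (LRU->MRU): [76 44 33 66 29 51 87]
  21. access 30: MISS. Cache (LRU->MRU): [76 44 33 66 29 51 87 30]
  22. access 87: HIT. Cache (LRU->MRU): [76 44 33 66 29 51 30 87]
  23. access 87: HIT. Cache (LRU->MRU): [76 44 33 66 29 51 30 87]
  24. access 45: MISS, evict 76. Cache (LRU->MRU): [44 33 66 29 51 30 87 45]
  25. access 45: HIT. Cache (LRU->MRU): [44 33 66 29 51 30 87 45]
  26. access 87: HIT. Cache (LRU->MRU): [44 33 66 29 51 30 45 87]
  27. access 44: HIT. Cache (LRU->MRU): [33 66 29 51 30 45 87 44]
  28. access 87: HIT. Cache (LRU->MRU): [33 66 29 51 30 45 44 87]
  29. access 42: MISS, evict 33. Cache (LRU->MRU): [66 29 51 30 45 44 87 42]
  30. access 42: HIT. Cache (LRU->MRU): [66 29 51 30 45 44 87 42]
  31. access 42: HIT. Cache (LRU->MRU): [66 29 51 30 45 44 87 42]
Total: 21 hits, 10 misses, 2 evictions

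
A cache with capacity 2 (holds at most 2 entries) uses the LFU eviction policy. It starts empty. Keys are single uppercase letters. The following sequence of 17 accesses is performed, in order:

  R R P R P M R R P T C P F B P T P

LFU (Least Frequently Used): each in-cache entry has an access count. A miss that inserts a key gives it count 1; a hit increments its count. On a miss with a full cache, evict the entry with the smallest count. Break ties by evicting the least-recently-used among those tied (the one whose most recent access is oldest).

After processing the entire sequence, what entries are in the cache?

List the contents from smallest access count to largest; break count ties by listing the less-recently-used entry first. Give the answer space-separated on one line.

LFU simulation (capacity=2):
  1. access R: MISS. Cache: [R(c=1)]
  2. access R: HIT, count now 2. Cache: [R(c=2)]
  3. access P: MISS. Cache: [P(c=1) R(c=2)]
  4. access R: HIT, count now 3. Cache: [P(c=1) R(c=3)]
  5. access P: HIT, count now 2. Cache: [P(c=2) R(c=3)]
  6. access M: MISS, evict P(c=2). Cache: [M(c=1) R(c=3)]
  7. access R: HIT, count now 4. Cache: [M(c=1) R(c=4)]
  8. access R: HIT, count now 5. Cache: [M(c=1) R(c=5)]
  9. access P: MISS, evict M(c=1). Cache: [P(c=1) R(c=5)]
  10. access T: MISS, evict P(c=1). Cache: [T(c=1) R(c=5)]
  11. access C: MISS, evict T(c=1). Cache: [C(c=1) R(c=5)]
  12. access P: MISS, evict C(c=1). Cache: [P(c=1) R(c=5)]
  13. access F: MISS, evict P(c=1). Cache: [F(c=1) R(c=5)]
  14. access B: MISS, evict F(c=1). Cache: [B(c=1) R(c=5)]
  15. access P: MISS, evict B(c=1). Cache: [P(c=1) R(c=5)]
  16. access T: MISS, evict P(c=1). Cache: [T(c=1) R(c=5)]
  17. access P: MISS, evict T(c=1). Cache: [P(c=1) R(c=5)]
Total: 5 hits, 12 misses, 10 evictions

Answer: P R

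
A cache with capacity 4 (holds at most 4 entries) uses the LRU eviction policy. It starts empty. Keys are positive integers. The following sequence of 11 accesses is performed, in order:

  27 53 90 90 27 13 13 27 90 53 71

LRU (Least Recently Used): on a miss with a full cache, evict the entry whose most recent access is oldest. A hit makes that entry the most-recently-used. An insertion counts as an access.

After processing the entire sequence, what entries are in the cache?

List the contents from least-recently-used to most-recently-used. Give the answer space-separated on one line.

Answer: 27 90 53 71

Derivation:
LRU simulation (capacity=4):
  1. access 27: MISS. Cache (LRU->MRU): [27]
  2. access 53: MISS. Cache (LRU->MRU): [27 53]
  3. access 90: MISS. Cache (LRU->MRU): [27 53 90]
  4. access 90: HIT. Cache (LRU->MRU): [27 53 90]
  5. access 27: HIT. Cache (LRU->MRU): [53 90 27]
  6. access 13: MISS. Cache (LRU->MRU): [53 90 27 13]
  7. access 13: HIT. Cache (LRU->MRU): [53 90 27 13]
  8. access 27: HIT. Cache (LRU->MRU): [53 90 13 27]
  9. access 90: HIT. Cache (LRU->MRU): [53 13 27 90]
  10. access 53: HIT. Cache (LRU->MRU): [13 27 90 53]
  11. access 71: MISS, evict 13. Cache (LRU->MRU): [27 90 53 71]
Total: 6 hits, 5 misses, 1 evictions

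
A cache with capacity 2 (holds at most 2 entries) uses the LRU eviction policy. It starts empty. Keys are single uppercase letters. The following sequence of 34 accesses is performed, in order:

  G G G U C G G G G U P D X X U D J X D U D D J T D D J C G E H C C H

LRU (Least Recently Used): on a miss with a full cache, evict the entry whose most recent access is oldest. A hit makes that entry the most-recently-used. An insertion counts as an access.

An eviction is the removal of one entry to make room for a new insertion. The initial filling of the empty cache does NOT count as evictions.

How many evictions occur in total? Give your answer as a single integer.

Answer: 21

Derivation:
LRU simulation (capacity=2):
  1. access G: MISS. Cache (LRU->MRU): [G]
  2. access G: HIT. Cache (LRU->MRU): [G]
  3. access G: HIT. Cache (LRU->MRU): [G]
  4. access U: MISS. Cache (LRU->MRU): [G U]
  5. access C: MISS, evict G. Cache (LRU->MRU): [U C]
  6. access G: MISS, evict U. Cache (LRU->MRU): [C G]
  7. access G: HIT. Cache (LRU->MRU): [C G]
  8. access G: HIT. Cache (LRU->MRU): [C G]
  9. access G: HIT. Cache (LRU->MRU): [C G]
  10. access U: MISS, evict C. Cache (LRU->MRU): [G U]
  11. access P: MISS, evict G. Cache (LRU->MRU): [U P]
  12. access D: MISS, evict U. Cache (LRU->MRU): [P D]
  13. access X: MISS, evict P. Cache (LRU->MRU): [D X]
  14. access X: HIT. Cache (LRU->MRU): [D X]
  15. access U: MISS, evict D. Cache (LRU->MRU): [X U]
  16. access D: MISS, evict X. Cache (LRU->MRU): [U D]
  17. access J: MISS, evict U. Cache (LRU->MRU): [D J]
  18. access X: MISS, evict D. Cache (LRU->MRU): [J X]
  19. access D: MISS, evict J. Cache (LRU->MRU): [X D]
  20. access U: MISS, evict X. Cache (LRU->MRU): [D U]
  21. access D: HIT. Cache (LRU->MRU): [U D]
  22. access D: HIT. Cache (LRU->MRU): [U D]
  23. access J: MISS, evict U. Cache (LRU->MRU): [D J]
  24. access T: MISS, evict D. Cache (LRU->MRU): [J T]
  25. access D: MISS, evict J. Cache (LRU->MRU): [T D]
  26. access D: HIT. Cache (LRU->MRU): [T D]
  27. access J: MISS, evict T. Cache (LRU->MRU): [D J]
  28. access C: MISS, evict D. Cache (LRU->MRU): [J C]
  29. access G: MISS, evict J. Cache (LRU->MRU): [C G]
  30. access E: MISS, evict C. Cache (LRU->MRU): [G E]
  31. access H: MISS, evict G. Cache (LRU->MRU): [E H]
  32. access C: MISS, evict E. Cache (LRU->MRU): [H C]
  33. access C: HIT. Cache (LRU->MRU): [H C]
  34. access H: HIT. Cache (LRU->MRU): [C H]
Total: 11 hits, 23 misses, 21 evictions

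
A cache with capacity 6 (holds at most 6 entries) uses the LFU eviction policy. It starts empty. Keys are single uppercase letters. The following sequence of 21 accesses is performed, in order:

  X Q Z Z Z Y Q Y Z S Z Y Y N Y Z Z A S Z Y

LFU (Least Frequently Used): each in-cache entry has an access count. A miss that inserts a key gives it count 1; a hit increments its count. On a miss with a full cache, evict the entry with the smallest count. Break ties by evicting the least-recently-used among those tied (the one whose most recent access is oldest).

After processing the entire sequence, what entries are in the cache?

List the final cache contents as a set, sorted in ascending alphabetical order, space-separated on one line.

LFU simulation (capacity=6):
  1. access X: MISS. Cache: [X(c=1)]
  2. access Q: MISS. Cache: [X(c=1) Q(c=1)]
  3. access Z: MISS. Cache: [X(c=1) Q(c=1) Z(c=1)]
  4. access Z: HIT, count now 2. Cache: [X(c=1) Q(c=1) Z(c=2)]
  5. access Z: HIT, count now 3. Cache: [X(c=1) Q(c=1) Z(c=3)]
  6. access Y: MISS. Cache: [X(c=1) Q(c=1) Y(c=1) Z(c=3)]
  7. access Q: HIT, count now 2. Cache: [X(c=1) Y(c=1) Q(c=2) Z(c=3)]
  8. access Y: HIT, count now 2. Cache: [X(c=1) Q(c=2) Y(c=2) Z(c=3)]
  9. access Z: HIT, count now 4. Cache: [X(c=1) Q(c=2) Y(c=2) Z(c=4)]
  10. access S: MISS. Cache: [X(c=1) S(c=1) Q(c=2) Y(c=2) Z(c=4)]
  11. access Z: HIT, count now 5. Cache: [X(c=1) S(c=1) Q(c=2) Y(c=2) Z(c=5)]
  12. access Y: HIT, count now 3. Cache: [X(c=1) S(c=1) Q(c=2) Y(c=3) Z(c=5)]
  13. access Y: HIT, count now 4. Cache: [X(c=1) S(c=1) Q(c=2) Y(c=4) Z(c=5)]
  14. access N: MISS. Cache: [X(c=1) S(c=1) N(c=1) Q(c=2) Y(c=4) Z(c=5)]
  15. access Y: HIT, count now 5. Cache: [X(c=1) S(c=1) N(c=1) Q(c=2) Z(c=5) Y(c=5)]
  16. access Z: HIT, count now 6. Cache: [X(c=1) S(c=1) N(c=1) Q(c=2) Y(c=5) Z(c=6)]
  17. access Z: HIT, count now 7. Cache: [X(c=1) S(c=1) N(c=1) Q(c=2) Y(c=5) Z(c=7)]
  18. access A: MISS, evict X(c=1). Cache: [S(c=1) N(c=1) A(c=1) Q(c=2) Y(c=5) Z(c=7)]
  19. access S: HIT, count now 2. Cache: [N(c=1) A(c=1) Q(c=2) S(c=2) Y(c=5) Z(c=7)]
  20. access Z: HIT, count now 8. Cache: [N(c=1) A(c=1) Q(c=2) S(c=2) Y(c=5) Z(c=8)]
  21. access Y: HIT, count now 6. Cache: [N(c=1) A(c=1) Q(c=2) S(c=2) Y(c=6) Z(c=8)]
Total: 14 hits, 7 misses, 1 evictions

Answer: A N Q S Y Z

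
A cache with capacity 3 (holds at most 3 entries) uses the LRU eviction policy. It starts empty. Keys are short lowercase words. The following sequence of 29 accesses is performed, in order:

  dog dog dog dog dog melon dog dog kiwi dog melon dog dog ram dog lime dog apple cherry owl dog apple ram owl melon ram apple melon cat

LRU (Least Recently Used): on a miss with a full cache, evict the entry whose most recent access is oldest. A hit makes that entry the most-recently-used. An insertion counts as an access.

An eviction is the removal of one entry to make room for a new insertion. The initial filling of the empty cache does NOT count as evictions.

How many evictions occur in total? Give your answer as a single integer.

LRU simulation (capacity=3):
  1. access dog: MISS. Cache (LRU->MRU): [dog]
  2. access dog: HIT. Cache (LRU->MRU): [dog]
  3. access dog: HIT. Cache (LRU->MRU): [dog]
  4. access dog: HIT. Cache (LRU->MRU): [dog]
  5. access dog: HIT. Cache (LRU->MRU): [dog]
  6. access melon: MISS. Cache (LRU->MRU): [dog melon]
  7. access dog: HIT. Cache (LRU->MRU): [melon dog]
  8. access dog: HIT. Cache (LRU->MRU): [melon dog]
  9. access kiwi: MISS. Cache (LRU->MRU): [melon dog kiwi]
  10. access dog: HIT. Cache (LRU->MRU): [melon kiwi dog]
  11. access melon: HIT. Cache (LRU->MRU): [kiwi dog melon]
  12. access dog: HIT. Cache (LRU->MRU): [kiwi melon dog]
  13. access dog: HIT. Cache (LRU->MRU): [kiwi melon dog]
  14. access ram: MISS, evict kiwi. Cache (LRU->MRU): [melon dog ram]
  15. access dog: HIT. Cache (LRU->MRU): [melon ram dog]
  16. access lime: MISS, evict melon. Cache (LRU->MRU): [ram dog lime]
  17. access dog: HIT. Cache (LRU->MRU): [ram lime dog]
  18. access apple: MISS, evict ram. Cache (LRU->MRU): [lime dog apple]
  19. access cherry: MISS, evict lime. Cache (LRU->MRU): [dog apple cherry]
  20. access owl: MISS, evict dog. Cache (LRU->MRU): [apple cherry owl]
  21. access dog: MISS, evict apple. Cache (LRU->MRU): [cherry owl dog]
  22. access apple: MISS, evict cherry. Cache (LRU->MRU): [owl dog apple]
  23. access ram: MISS, evict owl. Cache (LRU->MRU): [dog apple ram]
  24. access owl: MISS, evict dog. Cache (LRU->MRU): [apple ram owl]
  25. access melon: MISS, evict apple. Cache (LRU->MRU): [ram owl melon]
  26. access ram: HIT. Cache (LRU->MRU): [owl melon ram]
  27. access apple: MISS, evict owl. Cache (LRU->MRU): [melon ram apple]
  28. access melon: HIT. Cache (LRU->MRU): [ram apple melon]
  29. access cat: MISS, evict ram. Cache (LRU->MRU): [apple melon cat]
Total: 14 hits, 15 misses, 12 evictions

Answer: 12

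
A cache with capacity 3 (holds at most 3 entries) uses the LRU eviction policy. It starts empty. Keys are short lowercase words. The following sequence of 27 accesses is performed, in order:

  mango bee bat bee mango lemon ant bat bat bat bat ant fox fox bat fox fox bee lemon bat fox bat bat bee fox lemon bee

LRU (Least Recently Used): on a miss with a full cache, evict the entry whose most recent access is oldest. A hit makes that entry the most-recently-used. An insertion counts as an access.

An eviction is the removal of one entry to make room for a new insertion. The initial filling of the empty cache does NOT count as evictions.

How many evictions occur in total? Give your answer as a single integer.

LRU simulation (capacity=3):
  1. access mango: MISS. Cache (LRU->MRU): [mango]
  2. access bee: MISS. Cache (LRU->MRU): [mango bee]
  3. access bat: MISS. Cache (LRU->MRU): [mango bee bat]
  4. access bee: HIT. Cache (LRU->MRU): [mango bat bee]
  5. access mango: HIT. Cache (LRU->MRU): [bat bee mango]
  6. access lemon: MISS, evict bat. Cache (LRU->MRU): [bee mango lemon]
  7. access ant: MISS, evict bee. Cache (LRU->MRU): [mango lemon ant]
  8. access bat: MISS, evict mango. Cache (LRU->MRU): [lemon ant bat]
  9. access bat: HIT. Cache (LRU->MRU): [lemon ant bat]
  10. access bat: HIT. Cache (LRU->MRU): [lemon ant bat]
  11. access bat: HIT. Cache (LRU->MRU): [lemon ant bat]
  12. access ant: HIT. Cache (LRU->MRU): [lemon bat ant]
  13. access fox: MISS, evict lemon. Cache (LRU->MRU): [bat ant fox]
  14. access fox: HIT. Cache (LRU->MRU): [bat ant fox]
  15. access bat: HIT. Cache (LRU->MRU): [ant fox bat]
  16. access fox: HIT. Cache (LRU->MRU): [ant bat fox]
  17. access fox: HIT. Cache (LRU->MRU): [ant bat fox]
  18. access bee: MISS, evict ant. Cache (LRU->MRU): [bat fox bee]
  19. access lemon: MISS, evict bat. Cache (LRU->MRU): [fox bee lemon]
  20. access bat: MISS, evict fox. Cache (LRU->MRU): [bee lemon bat]
  21. access fox: MISS, evict bee. Cache (LRU->MRU): [lemon bat fox]
  22. access bat: HIT. Cache (LRU->MRU): [lemon fox bat]
  23. access bat: HIT. Cache (LRU->MRU): [lemon fox bat]
  24. access bee: MISS, evict lemon. Cache (LRU->MRU): [fox bat bee]
  25. access fox: HIT. Cache (LRU->MRU): [bat bee fox]
  26. access lemon: MISS, evict bat. Cache (LRU->MRU): [bee fox lemon]
  27. access bee: HIT. Cache (LRU->MRU): [fox lemon bee]
Total: 14 hits, 13 misses, 10 evictions

Answer: 10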